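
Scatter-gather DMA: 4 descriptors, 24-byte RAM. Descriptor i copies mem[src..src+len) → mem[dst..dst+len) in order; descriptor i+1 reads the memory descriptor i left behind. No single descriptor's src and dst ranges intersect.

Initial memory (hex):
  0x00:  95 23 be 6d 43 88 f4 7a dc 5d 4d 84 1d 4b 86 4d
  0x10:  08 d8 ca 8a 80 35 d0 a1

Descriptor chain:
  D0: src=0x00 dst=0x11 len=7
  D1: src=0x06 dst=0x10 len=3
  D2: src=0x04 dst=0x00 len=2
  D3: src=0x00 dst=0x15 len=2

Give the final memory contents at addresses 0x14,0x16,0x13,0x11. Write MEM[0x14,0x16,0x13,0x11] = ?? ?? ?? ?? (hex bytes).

MEM[0x14,0x16,0x13,0x11] = 6d 88 be 7a

[0] 0x00->0x11 len=7 : 95 23 be 6d 43 88 f4
[1] 0x06->0x10 len=3 : f4 7a dc
[2] 0x04->0x00 len=2 : 43 88
[3] 0x00->0x15 len=2 : 43 88
query mem[0x14]=0x6d, mem[0x16]=0x88, mem[0x13]=0xbe, mem[0x11]=0x7a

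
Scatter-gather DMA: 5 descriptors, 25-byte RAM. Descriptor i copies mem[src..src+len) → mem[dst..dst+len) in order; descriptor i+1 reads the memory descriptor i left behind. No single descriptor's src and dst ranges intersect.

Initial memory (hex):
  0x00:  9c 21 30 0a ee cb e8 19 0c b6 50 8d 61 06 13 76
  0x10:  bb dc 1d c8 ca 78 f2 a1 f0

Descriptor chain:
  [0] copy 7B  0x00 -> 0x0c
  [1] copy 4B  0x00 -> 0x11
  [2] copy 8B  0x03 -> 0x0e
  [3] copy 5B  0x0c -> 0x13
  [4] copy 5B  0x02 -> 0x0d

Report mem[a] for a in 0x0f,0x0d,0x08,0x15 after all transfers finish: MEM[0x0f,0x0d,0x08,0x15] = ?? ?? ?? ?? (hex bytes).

  after D0: wrote 7B at 0x0c = 9c21300aeecbe8
  after D1: wrote 4B at 0x11 = 9c21300a
  after D2: wrote 8B at 0x0e = 0aeecbe8190cb650
  after D3: wrote 5B at 0x13 = 9c210aeecb
  after D4: wrote 5B at 0x0d = 300aeecbe8
query mem[0x0f]=0xee, mem[0x0d]=0x30, mem[0x08]=0x0c, mem[0x15]=0x0a

MEM[0x0f,0x0d,0x08,0x15] = ee 30 0c 0a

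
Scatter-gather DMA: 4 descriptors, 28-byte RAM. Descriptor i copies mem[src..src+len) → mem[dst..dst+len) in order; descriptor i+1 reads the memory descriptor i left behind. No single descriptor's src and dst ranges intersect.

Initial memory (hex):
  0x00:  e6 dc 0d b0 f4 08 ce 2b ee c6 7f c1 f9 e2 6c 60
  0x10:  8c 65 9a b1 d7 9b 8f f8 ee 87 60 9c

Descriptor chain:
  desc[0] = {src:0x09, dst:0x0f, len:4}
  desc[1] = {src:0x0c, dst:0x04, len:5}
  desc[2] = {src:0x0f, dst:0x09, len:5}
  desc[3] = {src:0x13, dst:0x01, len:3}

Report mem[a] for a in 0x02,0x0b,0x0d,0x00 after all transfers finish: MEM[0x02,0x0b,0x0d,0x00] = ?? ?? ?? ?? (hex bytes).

MEM[0x02,0x0b,0x0d,0x00] = d7 c1 b1 e6

D0: mem[0x0f..0x12] <- [c6 7f c1 f9]
D1: mem[0x04..0x08] <- [f9 e2 6c c6 7f]
D2: mem[0x09..0x0d] <- [c6 7f c1 f9 b1]
D3: mem[0x01..0x03] <- [b1 d7 9b]
query mem[0x02]=0xd7, mem[0x0b]=0xc1, mem[0x0d]=0xb1, mem[0x00]=0xe6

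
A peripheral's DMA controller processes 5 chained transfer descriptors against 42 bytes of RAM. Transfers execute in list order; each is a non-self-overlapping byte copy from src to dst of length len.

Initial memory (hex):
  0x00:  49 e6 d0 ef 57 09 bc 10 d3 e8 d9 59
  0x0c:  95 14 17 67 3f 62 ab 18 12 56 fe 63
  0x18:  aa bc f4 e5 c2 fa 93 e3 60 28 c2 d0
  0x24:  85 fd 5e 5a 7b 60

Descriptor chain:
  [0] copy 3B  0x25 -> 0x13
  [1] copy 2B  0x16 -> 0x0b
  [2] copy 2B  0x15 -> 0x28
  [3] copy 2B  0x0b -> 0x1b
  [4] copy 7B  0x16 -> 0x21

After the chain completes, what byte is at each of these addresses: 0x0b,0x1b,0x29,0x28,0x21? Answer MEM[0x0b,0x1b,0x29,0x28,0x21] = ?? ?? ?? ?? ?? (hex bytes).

#0 dst[0x13+3] := {0xfd,0x5e,0x5a}
#1 dst[0x0b+2] := {0xfe,0x63}
#2 dst[0x28+2] := {0x5a,0xfe}
#3 dst[0x1b+2] := {0xfe,0x63}
#4 dst[0x21+7] := {0xfe,0x63,0xaa,0xbc,0xf4,0xfe,0x63}
query mem[0x0b]=0xfe, mem[0x1b]=0xfe, mem[0x29]=0xfe, mem[0x28]=0x5a, mem[0x21]=0xfe

MEM[0x0b,0x1b,0x29,0x28,0x21] = fe fe fe 5a fe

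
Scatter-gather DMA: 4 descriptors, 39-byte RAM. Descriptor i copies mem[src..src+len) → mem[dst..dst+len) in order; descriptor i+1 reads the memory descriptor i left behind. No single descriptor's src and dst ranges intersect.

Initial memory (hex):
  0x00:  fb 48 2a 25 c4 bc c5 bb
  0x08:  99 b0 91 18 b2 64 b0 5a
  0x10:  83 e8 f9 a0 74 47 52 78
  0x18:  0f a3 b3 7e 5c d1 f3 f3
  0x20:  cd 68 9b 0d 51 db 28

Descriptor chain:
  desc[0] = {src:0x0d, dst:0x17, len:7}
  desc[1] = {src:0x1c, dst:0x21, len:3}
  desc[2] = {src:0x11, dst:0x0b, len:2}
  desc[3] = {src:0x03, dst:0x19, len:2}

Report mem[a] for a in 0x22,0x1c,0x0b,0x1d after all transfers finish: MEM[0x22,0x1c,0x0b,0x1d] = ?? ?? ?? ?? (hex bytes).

MEM[0x22,0x1c,0x0b,0x1d] = a0 f9 e8 a0

#0 dst[0x17+7] := {0x64,0xb0,0x5a,0x83,0xe8,0xf9,0xa0}
#1 dst[0x21+3] := {0xf9,0xa0,0xf3}
#2 dst[0x0b+2] := {0xe8,0xf9}
#3 dst[0x19+2] := {0x25,0xc4}
query mem[0x22]=0xa0, mem[0x1c]=0xf9, mem[0x0b]=0xe8, mem[0x1d]=0xa0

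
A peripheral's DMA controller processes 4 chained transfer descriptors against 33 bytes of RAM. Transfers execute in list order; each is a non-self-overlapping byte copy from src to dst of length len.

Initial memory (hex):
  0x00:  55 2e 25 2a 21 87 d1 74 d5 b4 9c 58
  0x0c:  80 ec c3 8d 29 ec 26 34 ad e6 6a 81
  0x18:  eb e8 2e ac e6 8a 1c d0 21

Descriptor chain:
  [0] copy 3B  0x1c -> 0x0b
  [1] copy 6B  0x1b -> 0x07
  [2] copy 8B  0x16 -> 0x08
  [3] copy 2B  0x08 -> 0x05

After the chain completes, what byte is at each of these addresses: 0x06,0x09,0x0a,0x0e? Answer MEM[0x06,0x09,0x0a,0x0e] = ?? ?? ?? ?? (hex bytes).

MEM[0x06,0x09,0x0a,0x0e] = 81 81 eb e6

#0 dst[0x0b+3] := {0xe6,0x8a,0x1c}
#1 dst[0x07+6] := {0xac,0xe6,0x8a,0x1c,0xd0,0x21}
#2 dst[0x08+8] := {0x6a,0x81,0xeb,0xe8,0x2e,0xac,0xe6,0x8a}
#3 dst[0x05+2] := {0x6a,0x81}
query mem[0x06]=0x81, mem[0x09]=0x81, mem[0x0a]=0xeb, mem[0x0e]=0xe6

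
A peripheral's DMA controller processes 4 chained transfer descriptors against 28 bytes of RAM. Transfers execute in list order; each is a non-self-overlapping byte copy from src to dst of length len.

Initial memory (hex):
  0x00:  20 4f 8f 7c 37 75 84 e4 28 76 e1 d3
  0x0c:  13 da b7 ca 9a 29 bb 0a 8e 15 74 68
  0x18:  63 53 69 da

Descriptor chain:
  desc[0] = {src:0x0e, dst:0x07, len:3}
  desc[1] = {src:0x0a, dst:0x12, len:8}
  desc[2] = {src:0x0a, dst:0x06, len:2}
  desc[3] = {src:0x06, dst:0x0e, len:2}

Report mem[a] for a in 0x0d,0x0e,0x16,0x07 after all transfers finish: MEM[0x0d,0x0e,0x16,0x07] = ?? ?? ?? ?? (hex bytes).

MEM[0x0d,0x0e,0x16,0x07] = da e1 b7 d3

  after D0: wrote 3B at 0x07 = b7ca9a
  after D1: wrote 8B at 0x12 = e1d313dab7ca9a29
  after D2: wrote 2B at 0x06 = e1d3
  after D3: wrote 2B at 0x0e = e1d3
query mem[0x0d]=0xda, mem[0x0e]=0xe1, mem[0x16]=0xb7, mem[0x07]=0xd3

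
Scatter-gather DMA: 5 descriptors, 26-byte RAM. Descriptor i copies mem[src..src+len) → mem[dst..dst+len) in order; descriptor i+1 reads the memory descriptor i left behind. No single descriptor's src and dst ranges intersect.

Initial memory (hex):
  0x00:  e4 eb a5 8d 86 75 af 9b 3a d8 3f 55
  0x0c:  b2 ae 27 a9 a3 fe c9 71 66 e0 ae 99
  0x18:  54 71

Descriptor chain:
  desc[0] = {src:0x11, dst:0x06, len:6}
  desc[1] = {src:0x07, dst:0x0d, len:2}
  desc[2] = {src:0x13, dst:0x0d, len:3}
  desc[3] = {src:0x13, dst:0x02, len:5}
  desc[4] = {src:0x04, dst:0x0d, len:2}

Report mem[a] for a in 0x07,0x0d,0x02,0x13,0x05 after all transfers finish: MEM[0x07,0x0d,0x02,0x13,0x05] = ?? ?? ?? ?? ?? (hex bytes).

#0 dst[0x06+6] := {0xfe,0xc9,0x71,0x66,0xe0,0xae}
#1 dst[0x0d+2] := {0xc9,0x71}
#2 dst[0x0d+3] := {0x71,0x66,0xe0}
#3 dst[0x02+5] := {0x71,0x66,0xe0,0xae,0x99}
#4 dst[0x0d+2] := {0xe0,0xae}
query mem[0x07]=0xc9, mem[0x0d]=0xe0, mem[0x02]=0x71, mem[0x13]=0x71, mem[0x05]=0xae

MEM[0x07,0x0d,0x02,0x13,0x05] = c9 e0 71 71 ae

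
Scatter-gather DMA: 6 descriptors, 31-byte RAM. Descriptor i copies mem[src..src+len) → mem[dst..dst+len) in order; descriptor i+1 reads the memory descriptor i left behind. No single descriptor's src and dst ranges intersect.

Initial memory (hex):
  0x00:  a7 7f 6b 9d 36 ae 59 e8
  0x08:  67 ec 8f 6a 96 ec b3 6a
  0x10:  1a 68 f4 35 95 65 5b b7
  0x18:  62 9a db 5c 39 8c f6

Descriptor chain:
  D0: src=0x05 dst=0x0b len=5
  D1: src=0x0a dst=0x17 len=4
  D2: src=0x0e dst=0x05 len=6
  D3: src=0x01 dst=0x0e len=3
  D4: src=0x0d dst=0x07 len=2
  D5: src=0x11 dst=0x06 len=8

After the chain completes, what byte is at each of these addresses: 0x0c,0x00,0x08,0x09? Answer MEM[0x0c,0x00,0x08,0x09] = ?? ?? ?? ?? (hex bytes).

MEM[0x0c,0x00,0x08,0x09] = 8f a7 35 95

  after D0: wrote 5B at 0x0b = ae59e867ec
  after D1: wrote 4B at 0x17 = 8fae59e8
  after D2: wrote 6B at 0x05 = 67ec1a68f435
  after D3: wrote 3B at 0x0e = 7f6b9d
  after D4: wrote 2B at 0x07 = e87f
  after D5: wrote 8B at 0x06 = 68f43595655b8fae
query mem[0x0c]=0x8f, mem[0x00]=0xa7, mem[0x08]=0x35, mem[0x09]=0x95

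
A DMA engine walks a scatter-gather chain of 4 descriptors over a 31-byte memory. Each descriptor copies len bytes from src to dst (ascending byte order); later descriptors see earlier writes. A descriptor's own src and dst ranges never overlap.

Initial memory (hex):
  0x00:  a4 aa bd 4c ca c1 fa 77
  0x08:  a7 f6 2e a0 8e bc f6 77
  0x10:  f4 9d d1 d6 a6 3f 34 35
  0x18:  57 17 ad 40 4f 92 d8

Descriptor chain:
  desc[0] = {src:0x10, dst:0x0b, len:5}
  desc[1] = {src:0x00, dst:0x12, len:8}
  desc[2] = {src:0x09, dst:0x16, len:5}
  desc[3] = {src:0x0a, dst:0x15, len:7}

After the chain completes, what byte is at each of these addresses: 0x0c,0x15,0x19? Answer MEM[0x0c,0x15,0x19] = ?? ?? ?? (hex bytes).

MEM[0x0c,0x15,0x19] = 9d 2e d6

[0] 0x10->0x0b len=5 : f4 9d d1 d6 a6
[1] 0x00->0x12 len=8 : a4 aa bd 4c ca c1 fa 77
[2] 0x09->0x16 len=5 : f6 2e f4 9d d1
[3] 0x0a->0x15 len=7 : 2e f4 9d d1 d6 a6 f4
query mem[0x0c]=0x9d, mem[0x15]=0x2e, mem[0x19]=0xd6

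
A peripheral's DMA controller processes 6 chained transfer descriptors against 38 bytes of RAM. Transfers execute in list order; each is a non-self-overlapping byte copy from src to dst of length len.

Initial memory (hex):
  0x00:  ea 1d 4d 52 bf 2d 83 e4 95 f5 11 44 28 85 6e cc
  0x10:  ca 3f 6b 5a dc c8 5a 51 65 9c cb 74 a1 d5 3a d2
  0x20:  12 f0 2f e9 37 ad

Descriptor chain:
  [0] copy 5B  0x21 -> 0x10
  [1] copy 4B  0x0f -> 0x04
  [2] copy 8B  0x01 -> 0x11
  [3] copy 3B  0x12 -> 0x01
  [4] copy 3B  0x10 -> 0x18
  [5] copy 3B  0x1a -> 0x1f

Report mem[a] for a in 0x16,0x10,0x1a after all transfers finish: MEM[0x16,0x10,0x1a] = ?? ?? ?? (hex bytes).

MEM[0x16,0x10,0x1a] = 2f f0 4d

#0 dst[0x10+5] := {0xf0,0x2f,0xe9,0x37,0xad}
#1 dst[0x04+4] := {0xcc,0xf0,0x2f,0xe9}
#2 dst[0x11+8] := {0x1d,0x4d,0x52,0xcc,0xf0,0x2f,0xe9,0x95}
#3 dst[0x01+3] := {0x4d,0x52,0xcc}
#4 dst[0x18+3] := {0xf0,0x1d,0x4d}
#5 dst[0x1f+3] := {0x4d,0x74,0xa1}
query mem[0x16]=0x2f, mem[0x10]=0xf0, mem[0x1a]=0x4d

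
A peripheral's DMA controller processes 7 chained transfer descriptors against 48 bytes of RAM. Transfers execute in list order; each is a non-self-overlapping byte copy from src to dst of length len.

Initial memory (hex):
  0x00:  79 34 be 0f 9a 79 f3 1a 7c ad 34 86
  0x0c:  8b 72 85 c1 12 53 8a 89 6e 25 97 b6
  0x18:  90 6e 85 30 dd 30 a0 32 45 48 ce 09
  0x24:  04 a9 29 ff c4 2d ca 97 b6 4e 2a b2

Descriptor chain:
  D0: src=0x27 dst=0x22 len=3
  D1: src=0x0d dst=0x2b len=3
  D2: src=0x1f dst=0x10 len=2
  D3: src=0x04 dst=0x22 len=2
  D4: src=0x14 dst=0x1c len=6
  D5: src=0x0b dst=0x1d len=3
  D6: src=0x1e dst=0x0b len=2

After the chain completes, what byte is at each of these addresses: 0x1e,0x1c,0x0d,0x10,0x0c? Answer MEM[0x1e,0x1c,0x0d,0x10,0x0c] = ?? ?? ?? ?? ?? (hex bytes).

D0: mem[0x22..0x24] <- [ff c4 2d]
D1: mem[0x2b..0x2d] <- [72 85 c1]
D2: mem[0x10..0x11] <- [32 45]
D3: mem[0x22..0x23] <- [9a 79]
D4: mem[0x1c..0x21] <- [6e 25 97 b6 90 6e]
D5: mem[0x1d..0x1f] <- [86 8b 72]
D6: mem[0x0b..0x0c] <- [8b 72]
query mem[0x1e]=0x8b, mem[0x1c]=0x6e, mem[0x0d]=0x72, mem[0x10]=0x32, mem[0x0c]=0x72

MEM[0x1e,0x1c,0x0d,0x10,0x0c] = 8b 6e 72 32 72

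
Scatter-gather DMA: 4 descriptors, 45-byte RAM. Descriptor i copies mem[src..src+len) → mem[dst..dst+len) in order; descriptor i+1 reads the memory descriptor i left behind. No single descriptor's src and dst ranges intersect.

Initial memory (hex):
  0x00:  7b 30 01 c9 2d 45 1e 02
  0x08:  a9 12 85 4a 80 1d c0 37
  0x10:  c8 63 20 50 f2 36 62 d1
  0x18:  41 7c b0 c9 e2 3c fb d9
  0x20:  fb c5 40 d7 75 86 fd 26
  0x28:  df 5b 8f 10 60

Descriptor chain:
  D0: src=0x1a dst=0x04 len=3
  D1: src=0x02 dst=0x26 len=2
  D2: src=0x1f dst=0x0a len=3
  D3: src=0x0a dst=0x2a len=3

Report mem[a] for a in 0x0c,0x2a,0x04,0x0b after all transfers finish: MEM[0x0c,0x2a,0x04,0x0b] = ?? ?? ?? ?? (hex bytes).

MEM[0x0c,0x2a,0x04,0x0b] = c5 d9 b0 fb

#0 dst[0x04+3] := {0xb0,0xc9,0xe2}
#1 dst[0x26+2] := {0x01,0xc9}
#2 dst[0x0a+3] := {0xd9,0xfb,0xc5}
#3 dst[0x2a+3] := {0xd9,0xfb,0xc5}
query mem[0x0c]=0xc5, mem[0x2a]=0xd9, mem[0x04]=0xb0, mem[0x0b]=0xfb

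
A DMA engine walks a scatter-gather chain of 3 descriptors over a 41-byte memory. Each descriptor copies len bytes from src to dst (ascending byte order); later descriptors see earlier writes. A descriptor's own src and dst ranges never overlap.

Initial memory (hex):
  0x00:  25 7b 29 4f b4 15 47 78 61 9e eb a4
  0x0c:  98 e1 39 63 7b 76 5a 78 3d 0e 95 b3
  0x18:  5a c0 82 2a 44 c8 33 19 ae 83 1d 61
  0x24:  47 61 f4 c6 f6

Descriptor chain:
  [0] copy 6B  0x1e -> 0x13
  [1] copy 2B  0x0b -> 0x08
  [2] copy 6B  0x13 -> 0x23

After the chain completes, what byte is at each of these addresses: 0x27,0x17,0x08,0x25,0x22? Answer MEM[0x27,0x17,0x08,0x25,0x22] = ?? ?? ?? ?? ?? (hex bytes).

[0] 0x1e->0x13 len=6 : 33 19 ae 83 1d 61
[1] 0x0b->0x08 len=2 : a4 98
[2] 0x13->0x23 len=6 : 33 19 ae 83 1d 61
query mem[0x27]=0x1d, mem[0x17]=0x1d, mem[0x08]=0xa4, mem[0x25]=0xae, mem[0x22]=0x1d

MEM[0x27,0x17,0x08,0x25,0x22] = 1d 1d a4 ae 1d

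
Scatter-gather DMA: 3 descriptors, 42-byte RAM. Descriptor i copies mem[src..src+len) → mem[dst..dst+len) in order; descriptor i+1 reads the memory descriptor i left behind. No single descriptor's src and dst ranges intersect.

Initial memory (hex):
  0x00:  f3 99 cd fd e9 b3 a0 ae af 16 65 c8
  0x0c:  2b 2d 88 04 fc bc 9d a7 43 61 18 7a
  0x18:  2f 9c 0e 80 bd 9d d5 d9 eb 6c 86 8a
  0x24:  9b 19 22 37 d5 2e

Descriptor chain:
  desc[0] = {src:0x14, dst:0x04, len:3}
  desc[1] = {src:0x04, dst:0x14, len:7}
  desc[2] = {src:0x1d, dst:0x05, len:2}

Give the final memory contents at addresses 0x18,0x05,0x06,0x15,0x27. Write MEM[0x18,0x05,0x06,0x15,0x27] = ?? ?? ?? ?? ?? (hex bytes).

[0] 0x14->0x04 len=3 : 43 61 18
[1] 0x04->0x14 len=7 : 43 61 18 ae af 16 65
[2] 0x1d->0x05 len=2 : 9d d5
query mem[0x18]=0xaf, mem[0x05]=0x9d, mem[0x06]=0xd5, mem[0x15]=0x61, mem[0x27]=0x37

MEM[0x18,0x05,0x06,0x15,0x27] = af 9d d5 61 37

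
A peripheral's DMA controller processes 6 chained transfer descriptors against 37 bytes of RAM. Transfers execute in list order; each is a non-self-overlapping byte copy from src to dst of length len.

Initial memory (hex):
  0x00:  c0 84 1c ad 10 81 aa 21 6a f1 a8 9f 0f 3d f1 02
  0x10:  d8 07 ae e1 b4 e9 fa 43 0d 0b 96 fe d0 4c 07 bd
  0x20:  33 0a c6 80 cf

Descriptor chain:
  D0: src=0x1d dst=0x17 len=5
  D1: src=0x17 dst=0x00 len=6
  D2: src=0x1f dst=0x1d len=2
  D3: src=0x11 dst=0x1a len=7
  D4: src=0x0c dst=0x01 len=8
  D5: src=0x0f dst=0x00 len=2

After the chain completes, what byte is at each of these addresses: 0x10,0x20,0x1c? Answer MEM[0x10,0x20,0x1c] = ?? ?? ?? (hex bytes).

MEM[0x10,0x20,0x1c] = d8 4c e1

D0: mem[0x17..0x1b] <- [4c 07 bd 33 0a]
D1: mem[0x00..0x05] <- [4c 07 bd 33 0a d0]
D2: mem[0x1d..0x1e] <- [bd 33]
D3: mem[0x1a..0x20] <- [07 ae e1 b4 e9 fa 4c]
D4: mem[0x01..0x08] <- [0f 3d f1 02 d8 07 ae e1]
D5: mem[0x00..0x01] <- [02 d8]
query mem[0x10]=0xd8, mem[0x20]=0x4c, mem[0x1c]=0xe1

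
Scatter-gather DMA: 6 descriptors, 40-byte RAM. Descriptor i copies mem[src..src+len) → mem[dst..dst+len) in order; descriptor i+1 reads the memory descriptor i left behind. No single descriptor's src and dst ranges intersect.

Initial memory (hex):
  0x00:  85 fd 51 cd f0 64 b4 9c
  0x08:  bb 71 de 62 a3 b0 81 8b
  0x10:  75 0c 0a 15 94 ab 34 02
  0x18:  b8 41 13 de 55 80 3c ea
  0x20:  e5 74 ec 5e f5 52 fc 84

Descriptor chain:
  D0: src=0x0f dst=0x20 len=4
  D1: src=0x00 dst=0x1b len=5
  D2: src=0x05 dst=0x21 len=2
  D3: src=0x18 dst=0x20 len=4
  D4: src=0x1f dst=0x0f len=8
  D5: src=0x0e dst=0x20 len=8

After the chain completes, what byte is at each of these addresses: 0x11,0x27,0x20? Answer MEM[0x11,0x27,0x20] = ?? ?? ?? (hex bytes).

D0: mem[0x20..0x23] <- [8b 75 0c 0a]
D1: mem[0x1b..0x1f] <- [85 fd 51 cd f0]
D2: mem[0x21..0x22] <- [64 b4]
D3: mem[0x20..0x23] <- [b8 41 13 85]
D4: mem[0x0f..0x16] <- [f0 b8 41 13 85 f5 52 fc]
D5: mem[0x20..0x27] <- [81 f0 b8 41 13 85 f5 52]
query mem[0x11]=0x41, mem[0x27]=0x52, mem[0x20]=0x81

MEM[0x11,0x27,0x20] = 41 52 81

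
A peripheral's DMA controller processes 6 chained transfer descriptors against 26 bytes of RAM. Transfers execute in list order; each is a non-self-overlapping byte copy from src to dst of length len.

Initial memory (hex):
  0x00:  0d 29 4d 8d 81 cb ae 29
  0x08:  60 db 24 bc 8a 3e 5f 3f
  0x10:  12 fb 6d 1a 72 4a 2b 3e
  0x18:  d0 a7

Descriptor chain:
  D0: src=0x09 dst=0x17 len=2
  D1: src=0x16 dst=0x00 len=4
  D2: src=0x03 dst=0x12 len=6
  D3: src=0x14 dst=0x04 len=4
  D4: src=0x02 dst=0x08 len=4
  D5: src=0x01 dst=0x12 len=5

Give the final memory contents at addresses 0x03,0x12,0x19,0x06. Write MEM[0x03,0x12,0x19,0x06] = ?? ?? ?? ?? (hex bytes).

MEM[0x03,0x12,0x19,0x06] = a7 db a7 29

D0: mem[0x17..0x18] <- [db 24]
D1: mem[0x00..0x03] <- [2b db 24 a7]
D2: mem[0x12..0x17] <- [a7 81 cb ae 29 60]
D3: mem[0x04..0x07] <- [cb ae 29 60]
D4: mem[0x08..0x0b] <- [24 a7 cb ae]
D5: mem[0x12..0x16] <- [db 24 a7 cb ae]
query mem[0x03]=0xa7, mem[0x12]=0xdb, mem[0x19]=0xa7, mem[0x06]=0x29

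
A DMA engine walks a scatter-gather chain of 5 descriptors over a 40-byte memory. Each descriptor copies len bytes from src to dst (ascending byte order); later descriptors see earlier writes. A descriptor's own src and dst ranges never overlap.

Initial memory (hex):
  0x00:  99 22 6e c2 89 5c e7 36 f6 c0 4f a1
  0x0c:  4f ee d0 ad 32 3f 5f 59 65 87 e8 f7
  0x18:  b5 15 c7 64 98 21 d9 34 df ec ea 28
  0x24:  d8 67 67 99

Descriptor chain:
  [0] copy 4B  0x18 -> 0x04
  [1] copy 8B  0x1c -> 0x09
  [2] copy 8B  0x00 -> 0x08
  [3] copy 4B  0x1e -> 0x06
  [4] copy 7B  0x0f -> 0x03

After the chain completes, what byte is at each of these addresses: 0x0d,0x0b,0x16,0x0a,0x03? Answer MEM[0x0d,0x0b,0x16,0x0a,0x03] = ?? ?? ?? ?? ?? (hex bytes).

[0] 0x18->0x04 len=4 : b5 15 c7 64
[1] 0x1c->0x09 len=8 : 98 21 d9 34 df ec ea 28
[2] 0x00->0x08 len=8 : 99 22 6e c2 b5 15 c7 64
[3] 0x1e->0x06 len=4 : d9 34 df ec
[4] 0x0f->0x03 len=7 : 64 28 3f 5f 59 65 87
query mem[0x0d]=0x15, mem[0x0b]=0xc2, mem[0x16]=0xe8, mem[0x0a]=0x6e, mem[0x03]=0x64

MEM[0x0d,0x0b,0x16,0x0a,0x03] = 15 c2 e8 6e 64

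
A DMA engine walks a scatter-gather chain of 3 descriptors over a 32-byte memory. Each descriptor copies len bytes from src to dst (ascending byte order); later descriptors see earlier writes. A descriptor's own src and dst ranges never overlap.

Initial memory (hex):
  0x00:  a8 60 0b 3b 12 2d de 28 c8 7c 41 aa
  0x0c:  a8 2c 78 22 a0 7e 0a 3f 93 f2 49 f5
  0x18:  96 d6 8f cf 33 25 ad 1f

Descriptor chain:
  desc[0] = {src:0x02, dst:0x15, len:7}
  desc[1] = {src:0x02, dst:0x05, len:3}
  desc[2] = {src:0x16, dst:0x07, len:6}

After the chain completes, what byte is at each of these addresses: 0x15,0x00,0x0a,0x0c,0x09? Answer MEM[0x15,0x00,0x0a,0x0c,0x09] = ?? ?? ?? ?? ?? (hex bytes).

MEM[0x15,0x00,0x0a,0x0c,0x09] = 0b a8 de c8 2d

  after D0: wrote 7B at 0x15 = 0b3b122dde28c8
  after D1: wrote 3B at 0x05 = 0b3b12
  after D2: wrote 6B at 0x07 = 3b122dde28c8
query mem[0x15]=0x0b, mem[0x00]=0xa8, mem[0x0a]=0xde, mem[0x0c]=0xc8, mem[0x09]=0x2d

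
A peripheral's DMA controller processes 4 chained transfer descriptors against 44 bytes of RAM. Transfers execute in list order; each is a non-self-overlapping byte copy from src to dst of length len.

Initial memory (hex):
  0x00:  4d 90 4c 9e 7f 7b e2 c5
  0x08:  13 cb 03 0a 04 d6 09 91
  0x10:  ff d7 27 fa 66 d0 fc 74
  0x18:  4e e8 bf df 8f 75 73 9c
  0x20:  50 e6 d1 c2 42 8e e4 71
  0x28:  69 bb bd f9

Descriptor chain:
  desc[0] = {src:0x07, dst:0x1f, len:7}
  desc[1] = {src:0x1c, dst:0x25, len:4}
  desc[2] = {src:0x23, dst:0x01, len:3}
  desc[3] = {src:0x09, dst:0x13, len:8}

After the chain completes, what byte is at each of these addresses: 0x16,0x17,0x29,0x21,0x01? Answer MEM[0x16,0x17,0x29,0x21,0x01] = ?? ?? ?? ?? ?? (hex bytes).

MEM[0x16,0x17,0x29,0x21,0x01] = 04 d6 bb cb 0a

D0: mem[0x1f..0x25] <- [c5 13 cb 03 0a 04 d6]
D1: mem[0x25..0x28] <- [8f 75 73 c5]
D2: mem[0x01..0x03] <- [0a 04 8f]
D3: mem[0x13..0x1a] <- [cb 03 0a 04 d6 09 91 ff]
query mem[0x16]=0x04, mem[0x17]=0xd6, mem[0x29]=0xbb, mem[0x21]=0xcb, mem[0x01]=0x0a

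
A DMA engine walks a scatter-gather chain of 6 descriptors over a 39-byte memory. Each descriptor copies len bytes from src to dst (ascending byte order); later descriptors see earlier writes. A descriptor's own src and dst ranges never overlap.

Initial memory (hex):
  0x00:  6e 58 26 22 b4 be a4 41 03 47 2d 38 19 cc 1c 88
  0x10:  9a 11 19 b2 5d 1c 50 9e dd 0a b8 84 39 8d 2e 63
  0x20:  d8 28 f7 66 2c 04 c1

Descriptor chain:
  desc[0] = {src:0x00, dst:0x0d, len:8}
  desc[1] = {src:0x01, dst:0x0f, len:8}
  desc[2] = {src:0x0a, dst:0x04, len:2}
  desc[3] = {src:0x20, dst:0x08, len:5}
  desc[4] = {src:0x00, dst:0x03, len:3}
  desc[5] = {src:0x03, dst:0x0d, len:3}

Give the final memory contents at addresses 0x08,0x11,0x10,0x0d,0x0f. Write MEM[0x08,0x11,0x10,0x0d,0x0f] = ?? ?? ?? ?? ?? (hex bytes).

MEM[0x08,0x11,0x10,0x0d,0x0f] = d8 22 26 6e 26

[0] 0x00->0x0d len=8 : 6e 58 26 22 b4 be a4 41
[1] 0x01->0x0f len=8 : 58 26 22 b4 be a4 41 03
[2] 0x0a->0x04 len=2 : 2d 38
[3] 0x20->0x08 len=5 : d8 28 f7 66 2c
[4] 0x00->0x03 len=3 : 6e 58 26
[5] 0x03->0x0d len=3 : 6e 58 26
query mem[0x08]=0xd8, mem[0x11]=0x22, mem[0x10]=0x26, mem[0x0d]=0x6e, mem[0x0f]=0x26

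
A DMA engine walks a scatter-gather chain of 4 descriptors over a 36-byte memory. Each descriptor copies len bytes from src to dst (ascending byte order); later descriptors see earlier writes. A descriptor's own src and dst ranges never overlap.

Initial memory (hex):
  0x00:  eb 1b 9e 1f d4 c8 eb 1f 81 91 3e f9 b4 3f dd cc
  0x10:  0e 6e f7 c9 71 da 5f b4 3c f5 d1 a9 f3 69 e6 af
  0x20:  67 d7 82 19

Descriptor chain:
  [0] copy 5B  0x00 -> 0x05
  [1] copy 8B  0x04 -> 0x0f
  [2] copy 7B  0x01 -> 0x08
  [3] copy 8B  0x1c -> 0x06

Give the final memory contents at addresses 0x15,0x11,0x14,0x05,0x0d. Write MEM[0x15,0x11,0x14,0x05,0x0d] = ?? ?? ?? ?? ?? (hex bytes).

MEM[0x15,0x11,0x14,0x05,0x0d] = 3e 1b d4 eb 19

D0: mem[0x05..0x09] <- [eb 1b 9e 1f d4]
D1: mem[0x0f..0x16] <- [d4 eb 1b 9e 1f d4 3e f9]
D2: mem[0x08..0x0e] <- [1b 9e 1f d4 eb 1b 9e]
D3: mem[0x06..0x0d] <- [f3 69 e6 af 67 d7 82 19]
query mem[0x15]=0x3e, mem[0x11]=0x1b, mem[0x14]=0xd4, mem[0x05]=0xeb, mem[0x0d]=0x19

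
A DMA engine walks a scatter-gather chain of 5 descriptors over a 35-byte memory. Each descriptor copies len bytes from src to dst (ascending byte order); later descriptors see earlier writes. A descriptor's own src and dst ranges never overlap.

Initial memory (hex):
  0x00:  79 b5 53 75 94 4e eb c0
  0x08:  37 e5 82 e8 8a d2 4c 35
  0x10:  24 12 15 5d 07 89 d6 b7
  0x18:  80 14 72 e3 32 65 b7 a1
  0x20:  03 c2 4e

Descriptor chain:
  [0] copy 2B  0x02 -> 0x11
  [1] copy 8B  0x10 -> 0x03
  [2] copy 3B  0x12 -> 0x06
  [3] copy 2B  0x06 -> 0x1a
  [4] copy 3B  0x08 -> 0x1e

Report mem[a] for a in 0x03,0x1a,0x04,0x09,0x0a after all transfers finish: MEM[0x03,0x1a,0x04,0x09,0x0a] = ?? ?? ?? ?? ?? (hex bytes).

D0: mem[0x11..0x12] <- [53 75]
D1: mem[0x03..0x0a] <- [24 53 75 5d 07 89 d6 b7]
D2: mem[0x06..0x08] <- [75 5d 07]
D3: mem[0x1a..0x1b] <- [75 5d]
D4: mem[0x1e..0x20] <- [07 d6 b7]
query mem[0x03]=0x24, mem[0x1a]=0x75, mem[0x04]=0x53, mem[0x09]=0xd6, mem[0x0a]=0xb7

MEM[0x03,0x1a,0x04,0x09,0x0a] = 24 75 53 d6 b7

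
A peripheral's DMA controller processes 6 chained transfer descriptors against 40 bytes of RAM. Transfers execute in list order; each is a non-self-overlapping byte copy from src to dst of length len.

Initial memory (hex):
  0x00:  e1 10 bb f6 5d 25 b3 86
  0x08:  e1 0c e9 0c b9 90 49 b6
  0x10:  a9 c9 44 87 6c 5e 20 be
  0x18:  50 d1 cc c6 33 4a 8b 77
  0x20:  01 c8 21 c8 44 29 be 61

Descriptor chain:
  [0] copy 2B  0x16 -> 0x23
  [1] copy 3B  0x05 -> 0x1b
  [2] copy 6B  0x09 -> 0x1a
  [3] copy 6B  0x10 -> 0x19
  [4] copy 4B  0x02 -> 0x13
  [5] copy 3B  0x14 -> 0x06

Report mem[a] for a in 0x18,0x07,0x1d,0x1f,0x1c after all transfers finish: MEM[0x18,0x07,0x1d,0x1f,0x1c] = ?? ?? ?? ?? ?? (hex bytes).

MEM[0x18,0x07,0x1d,0x1f,0x1c] = 50 5d 6c 49 87

[0] 0x16->0x23 len=2 : 20 be
[1] 0x05->0x1b len=3 : 25 b3 86
[2] 0x09->0x1a len=6 : 0c e9 0c b9 90 49
[3] 0x10->0x19 len=6 : a9 c9 44 87 6c 5e
[4] 0x02->0x13 len=4 : bb f6 5d 25
[5] 0x14->0x06 len=3 : f6 5d 25
query mem[0x18]=0x50, mem[0x07]=0x5d, mem[0x1d]=0x6c, mem[0x1f]=0x49, mem[0x1c]=0x87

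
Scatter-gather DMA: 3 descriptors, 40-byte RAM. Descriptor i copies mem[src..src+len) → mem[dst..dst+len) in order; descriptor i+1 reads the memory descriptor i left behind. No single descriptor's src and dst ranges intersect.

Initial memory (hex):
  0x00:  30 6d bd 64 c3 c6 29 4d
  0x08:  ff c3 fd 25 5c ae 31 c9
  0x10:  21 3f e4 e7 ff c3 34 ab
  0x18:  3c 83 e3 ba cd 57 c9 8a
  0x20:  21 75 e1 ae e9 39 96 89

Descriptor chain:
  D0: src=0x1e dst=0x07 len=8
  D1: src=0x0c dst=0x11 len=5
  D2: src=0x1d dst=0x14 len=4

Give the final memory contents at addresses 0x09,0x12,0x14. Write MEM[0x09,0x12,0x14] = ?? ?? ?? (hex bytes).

MEM[0x09,0x12,0x14] = 21 e9 57

[0] 0x1e->0x07 len=8 : c9 8a 21 75 e1 ae e9 39
[1] 0x0c->0x11 len=5 : ae e9 39 c9 21
[2] 0x1d->0x14 len=4 : 57 c9 8a 21
query mem[0x09]=0x21, mem[0x12]=0xe9, mem[0x14]=0x57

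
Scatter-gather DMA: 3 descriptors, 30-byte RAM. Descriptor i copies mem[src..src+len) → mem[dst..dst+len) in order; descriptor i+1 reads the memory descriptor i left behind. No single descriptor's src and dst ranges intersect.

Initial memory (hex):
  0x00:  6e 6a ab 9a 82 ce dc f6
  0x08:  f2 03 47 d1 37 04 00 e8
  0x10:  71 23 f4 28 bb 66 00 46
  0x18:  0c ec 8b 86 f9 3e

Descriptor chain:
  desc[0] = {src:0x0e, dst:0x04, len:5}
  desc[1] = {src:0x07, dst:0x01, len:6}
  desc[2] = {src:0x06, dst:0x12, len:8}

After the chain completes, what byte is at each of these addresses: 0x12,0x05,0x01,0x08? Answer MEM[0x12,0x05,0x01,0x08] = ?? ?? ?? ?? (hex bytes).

#0 dst[0x04+5] := {0x00,0xe8,0x71,0x23,0xf4}
#1 dst[0x01+6] := {0x23,0xf4,0x03,0x47,0xd1,0x37}
#2 dst[0x12+8] := {0x37,0x23,0xf4,0x03,0x47,0xd1,0x37,0x04}
query mem[0x12]=0x37, mem[0x05]=0xd1, mem[0x01]=0x23, mem[0x08]=0xf4

MEM[0x12,0x05,0x01,0x08] = 37 d1 23 f4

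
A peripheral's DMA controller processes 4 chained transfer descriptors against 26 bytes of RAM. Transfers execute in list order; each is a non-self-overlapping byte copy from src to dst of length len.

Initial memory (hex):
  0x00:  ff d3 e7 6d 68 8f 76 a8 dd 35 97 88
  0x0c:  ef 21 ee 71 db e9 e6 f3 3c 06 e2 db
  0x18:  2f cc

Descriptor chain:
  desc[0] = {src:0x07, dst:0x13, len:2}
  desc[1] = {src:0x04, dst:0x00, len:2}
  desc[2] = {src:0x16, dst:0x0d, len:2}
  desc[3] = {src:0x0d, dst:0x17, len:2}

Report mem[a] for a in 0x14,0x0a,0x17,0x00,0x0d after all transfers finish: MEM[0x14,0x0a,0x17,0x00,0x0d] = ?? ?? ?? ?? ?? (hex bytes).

MEM[0x14,0x0a,0x17,0x00,0x0d] = dd 97 e2 68 e2

D0: mem[0x13..0x14] <- [a8 dd]
D1: mem[0x00..0x01] <- [68 8f]
D2: mem[0x0d..0x0e] <- [e2 db]
D3: mem[0x17..0x18] <- [e2 db]
query mem[0x14]=0xdd, mem[0x0a]=0x97, mem[0x17]=0xe2, mem[0x00]=0x68, mem[0x0d]=0xe2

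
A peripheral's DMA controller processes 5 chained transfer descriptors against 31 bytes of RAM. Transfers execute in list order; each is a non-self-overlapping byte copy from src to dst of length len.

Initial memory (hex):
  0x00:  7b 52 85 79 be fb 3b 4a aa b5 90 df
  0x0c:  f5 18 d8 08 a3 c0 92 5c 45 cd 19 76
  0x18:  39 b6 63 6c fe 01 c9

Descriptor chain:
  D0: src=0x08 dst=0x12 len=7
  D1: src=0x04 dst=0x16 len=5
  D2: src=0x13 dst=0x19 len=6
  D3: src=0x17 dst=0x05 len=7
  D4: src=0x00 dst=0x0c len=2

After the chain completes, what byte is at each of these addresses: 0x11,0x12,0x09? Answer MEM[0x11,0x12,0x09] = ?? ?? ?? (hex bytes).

[0] 0x08->0x12 len=7 : aa b5 90 df f5 18 d8
[1] 0x04->0x16 len=5 : be fb 3b 4a aa
[2] 0x13->0x19 len=6 : b5 90 df be fb 3b
[3] 0x17->0x05 len=7 : fb 3b b5 90 df be fb
[4] 0x00->0x0c len=2 : 7b 52
query mem[0x11]=0xc0, mem[0x12]=0xaa, mem[0x09]=0xdf

MEM[0x11,0x12,0x09] = c0 aa df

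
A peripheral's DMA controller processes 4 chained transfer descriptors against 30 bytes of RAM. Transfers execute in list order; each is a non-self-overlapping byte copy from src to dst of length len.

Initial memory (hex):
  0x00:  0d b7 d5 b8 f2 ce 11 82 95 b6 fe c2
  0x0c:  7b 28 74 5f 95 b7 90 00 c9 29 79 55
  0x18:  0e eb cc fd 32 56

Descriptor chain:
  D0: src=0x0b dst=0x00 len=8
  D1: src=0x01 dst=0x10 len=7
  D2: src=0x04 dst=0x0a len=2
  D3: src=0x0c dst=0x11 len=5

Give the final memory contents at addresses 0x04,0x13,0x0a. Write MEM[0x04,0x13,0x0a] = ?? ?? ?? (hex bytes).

  after D0: wrote 8B at 0x00 = c27b28745f95b790
  after D1: wrote 7B at 0x10 = 7b28745f95b790
  after D2: wrote 2B at 0x0a = 5f95
  after D3: wrote 5B at 0x11 = 7b28745f7b
query mem[0x04]=0x5f, mem[0x13]=0x74, mem[0x0a]=0x5f

MEM[0x04,0x13,0x0a] = 5f 74 5f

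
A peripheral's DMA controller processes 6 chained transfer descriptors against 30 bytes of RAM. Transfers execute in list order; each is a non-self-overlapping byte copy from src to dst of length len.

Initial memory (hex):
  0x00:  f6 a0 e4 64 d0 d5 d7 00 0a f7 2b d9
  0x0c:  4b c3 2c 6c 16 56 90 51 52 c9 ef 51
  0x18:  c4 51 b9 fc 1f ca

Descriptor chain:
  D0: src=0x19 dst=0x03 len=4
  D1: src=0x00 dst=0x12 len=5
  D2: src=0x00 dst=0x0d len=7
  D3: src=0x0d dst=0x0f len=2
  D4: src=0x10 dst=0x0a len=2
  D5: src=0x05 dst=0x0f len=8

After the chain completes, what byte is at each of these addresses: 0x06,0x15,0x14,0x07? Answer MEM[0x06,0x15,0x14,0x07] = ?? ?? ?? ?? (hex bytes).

MEM[0x06,0x15,0x14,0x07] = 1f b9 a0 00

#0 dst[0x03+4] := {0x51,0xb9,0xfc,0x1f}
#1 dst[0x12+5] := {0xf6,0xa0,0xe4,0x51,0xb9}
#2 dst[0x0d+7] := {0xf6,0xa0,0xe4,0x51,0xb9,0xfc,0x1f}
#3 dst[0x0f+2] := {0xf6,0xa0}
#4 dst[0x0a+2] := {0xa0,0xb9}
#5 dst[0x0f+8] := {0xfc,0x1f,0x00,0x0a,0xf7,0xa0,0xb9,0x4b}
query mem[0x06]=0x1f, mem[0x15]=0xb9, mem[0x14]=0xa0, mem[0x07]=0x00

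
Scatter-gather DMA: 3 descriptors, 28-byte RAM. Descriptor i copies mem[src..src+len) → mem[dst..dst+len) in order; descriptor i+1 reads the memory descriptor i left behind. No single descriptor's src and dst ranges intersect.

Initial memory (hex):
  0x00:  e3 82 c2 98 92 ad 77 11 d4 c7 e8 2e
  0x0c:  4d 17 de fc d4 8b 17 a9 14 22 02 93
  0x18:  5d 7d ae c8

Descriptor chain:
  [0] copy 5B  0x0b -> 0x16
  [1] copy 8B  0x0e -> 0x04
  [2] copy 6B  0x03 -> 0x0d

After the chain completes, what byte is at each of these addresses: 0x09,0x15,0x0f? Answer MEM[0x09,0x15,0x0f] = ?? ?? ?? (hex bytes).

MEM[0x09,0x15,0x0f] = a9 22 fc

[0] 0x0b->0x16 len=5 : 2e 4d 17 de fc
[1] 0x0e->0x04 len=8 : de fc d4 8b 17 a9 14 22
[2] 0x03->0x0d len=6 : 98 de fc d4 8b 17
query mem[0x09]=0xa9, mem[0x15]=0x22, mem[0x0f]=0xfc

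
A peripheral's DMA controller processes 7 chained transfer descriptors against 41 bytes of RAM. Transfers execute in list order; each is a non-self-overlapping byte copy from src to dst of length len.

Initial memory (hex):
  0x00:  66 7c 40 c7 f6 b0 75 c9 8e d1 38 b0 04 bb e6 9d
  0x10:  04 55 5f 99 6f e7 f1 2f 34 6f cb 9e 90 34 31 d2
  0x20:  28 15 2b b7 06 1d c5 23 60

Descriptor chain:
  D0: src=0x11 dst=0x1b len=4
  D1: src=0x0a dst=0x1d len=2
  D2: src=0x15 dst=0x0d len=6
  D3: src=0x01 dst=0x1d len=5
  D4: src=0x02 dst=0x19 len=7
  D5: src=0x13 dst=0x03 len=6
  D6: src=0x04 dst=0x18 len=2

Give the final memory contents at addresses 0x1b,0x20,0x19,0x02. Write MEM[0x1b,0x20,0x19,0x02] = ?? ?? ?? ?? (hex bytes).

MEM[0x1b,0x20,0x19,0x02] = f6 f6 e7 40

[0] 0x11->0x1b len=4 : 55 5f 99 6f
[1] 0x0a->0x1d len=2 : 38 b0
[2] 0x15->0x0d len=6 : e7 f1 2f 34 6f cb
[3] 0x01->0x1d len=5 : 7c 40 c7 f6 b0
[4] 0x02->0x19 len=7 : 40 c7 f6 b0 75 c9 8e
[5] 0x13->0x03 len=6 : 99 6f e7 f1 2f 34
[6] 0x04->0x18 len=2 : 6f e7
query mem[0x1b]=0xf6, mem[0x20]=0xf6, mem[0x19]=0xe7, mem[0x02]=0x40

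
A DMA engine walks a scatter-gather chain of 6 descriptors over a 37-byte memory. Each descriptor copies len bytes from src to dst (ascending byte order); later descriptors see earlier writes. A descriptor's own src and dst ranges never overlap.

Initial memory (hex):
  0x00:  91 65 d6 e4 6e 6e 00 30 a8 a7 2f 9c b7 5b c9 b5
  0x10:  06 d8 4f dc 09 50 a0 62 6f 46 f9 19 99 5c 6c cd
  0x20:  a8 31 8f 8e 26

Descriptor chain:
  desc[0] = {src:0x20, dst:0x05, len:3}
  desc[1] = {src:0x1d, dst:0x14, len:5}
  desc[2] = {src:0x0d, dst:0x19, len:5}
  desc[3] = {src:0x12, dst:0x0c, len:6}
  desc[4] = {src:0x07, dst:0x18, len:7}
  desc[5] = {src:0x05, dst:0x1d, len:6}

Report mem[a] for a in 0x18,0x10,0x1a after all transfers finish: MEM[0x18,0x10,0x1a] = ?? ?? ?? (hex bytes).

MEM[0x18,0x10,0x1a] = 8f cd a7

D0: mem[0x05..0x07] <- [a8 31 8f]
D1: mem[0x14..0x18] <- [5c 6c cd a8 31]
D2: mem[0x19..0x1d] <- [5b c9 b5 06 d8]
D3: mem[0x0c..0x11] <- [4f dc 5c 6c cd a8]
D4: mem[0x18..0x1e] <- [8f a8 a7 2f 9c 4f dc]
D5: mem[0x1d..0x22] <- [a8 31 8f a8 a7 2f]
query mem[0x18]=0x8f, mem[0x10]=0xcd, mem[0x1a]=0xa7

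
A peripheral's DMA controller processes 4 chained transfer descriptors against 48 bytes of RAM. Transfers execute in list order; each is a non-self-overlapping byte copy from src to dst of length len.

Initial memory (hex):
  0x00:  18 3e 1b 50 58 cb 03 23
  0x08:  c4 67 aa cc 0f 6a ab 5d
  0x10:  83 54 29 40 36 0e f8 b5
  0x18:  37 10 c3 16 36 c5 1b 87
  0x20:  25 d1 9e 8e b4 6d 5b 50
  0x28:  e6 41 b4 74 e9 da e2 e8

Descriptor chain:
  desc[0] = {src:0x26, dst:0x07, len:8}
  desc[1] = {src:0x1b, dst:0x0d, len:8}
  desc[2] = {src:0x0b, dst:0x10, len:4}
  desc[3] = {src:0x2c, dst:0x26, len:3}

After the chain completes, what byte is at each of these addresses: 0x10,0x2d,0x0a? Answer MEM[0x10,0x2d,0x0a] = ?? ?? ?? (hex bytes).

#0 dst[0x07+8] := {0x5b,0x50,0xe6,0x41,0xb4,0x74,0xe9,0xda}
#1 dst[0x0d+8] := {0x16,0x36,0xc5,0x1b,0x87,0x25,0xd1,0x9e}
#2 dst[0x10+4] := {0xb4,0x74,0x16,0x36}
#3 dst[0x26+3] := {0xe9,0xda,0xe2}
query mem[0x10]=0xb4, mem[0x2d]=0xda, mem[0x0a]=0x41

MEM[0x10,0x2d,0x0a] = b4 da 41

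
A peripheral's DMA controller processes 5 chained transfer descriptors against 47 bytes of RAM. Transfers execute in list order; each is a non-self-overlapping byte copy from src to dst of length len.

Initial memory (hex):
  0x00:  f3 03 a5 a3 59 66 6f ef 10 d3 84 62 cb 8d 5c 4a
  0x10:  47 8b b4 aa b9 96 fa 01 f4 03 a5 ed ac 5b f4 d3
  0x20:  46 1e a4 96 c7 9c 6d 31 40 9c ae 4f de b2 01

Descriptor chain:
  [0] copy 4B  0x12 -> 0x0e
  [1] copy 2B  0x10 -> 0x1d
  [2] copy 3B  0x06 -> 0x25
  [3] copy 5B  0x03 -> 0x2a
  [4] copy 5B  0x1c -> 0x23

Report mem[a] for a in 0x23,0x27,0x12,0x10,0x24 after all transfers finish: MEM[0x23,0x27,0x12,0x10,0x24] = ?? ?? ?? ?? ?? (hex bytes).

[0] 0x12->0x0e len=4 : b4 aa b9 96
[1] 0x10->0x1d len=2 : b9 96
[2] 0x06->0x25 len=3 : 6f ef 10
[3] 0x03->0x2a len=5 : a3 59 66 6f ef
[4] 0x1c->0x23 len=5 : ac b9 96 d3 46
query mem[0x23]=0xac, mem[0x27]=0x46, mem[0x12]=0xb4, mem[0x10]=0xb9, mem[0x24]=0xb9

MEM[0x23,0x27,0x12,0x10,0x24] = ac 46 b4 b9 b9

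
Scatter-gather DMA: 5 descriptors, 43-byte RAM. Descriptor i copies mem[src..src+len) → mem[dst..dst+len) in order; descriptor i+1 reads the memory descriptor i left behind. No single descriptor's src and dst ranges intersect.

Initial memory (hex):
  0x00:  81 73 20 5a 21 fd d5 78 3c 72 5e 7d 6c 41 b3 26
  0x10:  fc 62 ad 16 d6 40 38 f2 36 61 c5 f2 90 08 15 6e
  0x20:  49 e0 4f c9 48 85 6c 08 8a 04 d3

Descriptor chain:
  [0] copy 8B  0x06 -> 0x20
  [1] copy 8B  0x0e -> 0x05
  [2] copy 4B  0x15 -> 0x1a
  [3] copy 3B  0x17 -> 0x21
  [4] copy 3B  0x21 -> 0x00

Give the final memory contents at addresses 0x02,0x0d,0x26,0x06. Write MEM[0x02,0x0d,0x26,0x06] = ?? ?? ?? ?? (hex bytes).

MEM[0x02,0x0d,0x26,0x06] = 61 41 6c 26

[0] 0x06->0x20 len=8 : d5 78 3c 72 5e 7d 6c 41
[1] 0x0e->0x05 len=8 : b3 26 fc 62 ad 16 d6 40
[2] 0x15->0x1a len=4 : 40 38 f2 36
[3] 0x17->0x21 len=3 : f2 36 61
[4] 0x21->0x00 len=3 : f2 36 61
query mem[0x02]=0x61, mem[0x0d]=0x41, mem[0x26]=0x6c, mem[0x06]=0x26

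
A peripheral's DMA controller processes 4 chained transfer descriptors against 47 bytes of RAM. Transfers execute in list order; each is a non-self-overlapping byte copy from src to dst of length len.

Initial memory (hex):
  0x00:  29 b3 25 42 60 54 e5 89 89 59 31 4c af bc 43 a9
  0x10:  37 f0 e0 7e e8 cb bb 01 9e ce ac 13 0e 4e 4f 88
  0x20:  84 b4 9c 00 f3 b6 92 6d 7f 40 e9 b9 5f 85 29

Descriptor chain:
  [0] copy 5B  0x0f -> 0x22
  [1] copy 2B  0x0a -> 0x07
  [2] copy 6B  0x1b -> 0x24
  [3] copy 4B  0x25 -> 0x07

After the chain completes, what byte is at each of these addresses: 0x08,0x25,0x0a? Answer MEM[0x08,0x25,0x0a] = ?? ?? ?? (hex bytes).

#0 dst[0x22+5] := {0xa9,0x37,0xf0,0xe0,0x7e}
#1 dst[0x07+2] := {0x31,0x4c}
#2 dst[0x24+6] := {0x13,0x0e,0x4e,0x4f,0x88,0x84}
#3 dst[0x07+4] := {0x0e,0x4e,0x4f,0x88}
query mem[0x08]=0x4e, mem[0x25]=0x0e, mem[0x0a]=0x88

MEM[0x08,0x25,0x0a] = 4e 0e 88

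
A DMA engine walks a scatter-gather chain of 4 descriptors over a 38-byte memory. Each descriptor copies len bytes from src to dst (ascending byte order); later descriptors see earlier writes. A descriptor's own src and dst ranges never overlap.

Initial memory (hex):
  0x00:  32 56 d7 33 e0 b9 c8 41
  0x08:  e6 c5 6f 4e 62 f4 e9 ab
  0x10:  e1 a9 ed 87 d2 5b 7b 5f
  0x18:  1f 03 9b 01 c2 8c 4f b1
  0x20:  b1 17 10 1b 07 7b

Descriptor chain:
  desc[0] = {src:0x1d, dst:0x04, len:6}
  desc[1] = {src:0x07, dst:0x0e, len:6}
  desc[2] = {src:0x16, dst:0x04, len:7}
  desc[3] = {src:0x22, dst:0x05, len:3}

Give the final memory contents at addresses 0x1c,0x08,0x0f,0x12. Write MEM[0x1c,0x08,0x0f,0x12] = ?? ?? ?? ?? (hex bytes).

D0: mem[0x04..0x09] <- [8c 4f b1 b1 17 10]
D1: mem[0x0e..0x13] <- [b1 17 10 6f 4e 62]
D2: mem[0x04..0x0a] <- [7b 5f 1f 03 9b 01 c2]
D3: mem[0x05..0x07] <- [10 1b 07]
query mem[0x1c]=0xc2, mem[0x08]=0x9b, mem[0x0f]=0x17, mem[0x12]=0x4e

MEM[0x1c,0x08,0x0f,0x12] = c2 9b 17 4e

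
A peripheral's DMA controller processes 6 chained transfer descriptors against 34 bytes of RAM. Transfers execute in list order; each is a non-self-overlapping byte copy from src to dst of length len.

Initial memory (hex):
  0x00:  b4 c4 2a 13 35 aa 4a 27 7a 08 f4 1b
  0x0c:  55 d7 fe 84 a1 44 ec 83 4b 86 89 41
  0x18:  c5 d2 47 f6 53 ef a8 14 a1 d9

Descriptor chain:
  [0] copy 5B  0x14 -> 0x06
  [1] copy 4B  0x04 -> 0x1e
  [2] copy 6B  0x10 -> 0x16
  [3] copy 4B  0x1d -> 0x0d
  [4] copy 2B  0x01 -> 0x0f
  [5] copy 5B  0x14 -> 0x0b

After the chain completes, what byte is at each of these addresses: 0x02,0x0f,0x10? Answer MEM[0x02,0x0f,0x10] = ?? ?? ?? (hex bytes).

[0] 0x14->0x06 len=5 : 4b 86 89 41 c5
[1] 0x04->0x1e len=4 : 35 aa 4b 86
[2] 0x10->0x16 len=6 : a1 44 ec 83 4b 86
[3] 0x1d->0x0d len=4 : ef 35 aa 4b
[4] 0x01->0x0f len=2 : c4 2a
[5] 0x14->0x0b len=5 : 4b 86 a1 44 ec
query mem[0x02]=0x2a, mem[0x0f]=0xec, mem[0x10]=0x2a

MEM[0x02,0x0f,0x10] = 2a ec 2a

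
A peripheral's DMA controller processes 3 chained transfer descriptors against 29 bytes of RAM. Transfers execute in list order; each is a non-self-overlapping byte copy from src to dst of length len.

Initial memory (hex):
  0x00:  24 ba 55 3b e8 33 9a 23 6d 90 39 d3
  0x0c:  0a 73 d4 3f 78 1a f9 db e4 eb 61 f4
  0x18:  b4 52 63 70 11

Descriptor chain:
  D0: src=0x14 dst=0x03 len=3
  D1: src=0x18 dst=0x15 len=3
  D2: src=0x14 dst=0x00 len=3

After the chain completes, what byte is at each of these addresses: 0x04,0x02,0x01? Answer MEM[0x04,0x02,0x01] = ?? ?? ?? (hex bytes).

MEM[0x04,0x02,0x01] = eb 52 b4

[0] 0x14->0x03 len=3 : e4 eb 61
[1] 0x18->0x15 len=3 : b4 52 63
[2] 0x14->0x00 len=3 : e4 b4 52
query mem[0x04]=0xeb, mem[0x02]=0x52, mem[0x01]=0xb4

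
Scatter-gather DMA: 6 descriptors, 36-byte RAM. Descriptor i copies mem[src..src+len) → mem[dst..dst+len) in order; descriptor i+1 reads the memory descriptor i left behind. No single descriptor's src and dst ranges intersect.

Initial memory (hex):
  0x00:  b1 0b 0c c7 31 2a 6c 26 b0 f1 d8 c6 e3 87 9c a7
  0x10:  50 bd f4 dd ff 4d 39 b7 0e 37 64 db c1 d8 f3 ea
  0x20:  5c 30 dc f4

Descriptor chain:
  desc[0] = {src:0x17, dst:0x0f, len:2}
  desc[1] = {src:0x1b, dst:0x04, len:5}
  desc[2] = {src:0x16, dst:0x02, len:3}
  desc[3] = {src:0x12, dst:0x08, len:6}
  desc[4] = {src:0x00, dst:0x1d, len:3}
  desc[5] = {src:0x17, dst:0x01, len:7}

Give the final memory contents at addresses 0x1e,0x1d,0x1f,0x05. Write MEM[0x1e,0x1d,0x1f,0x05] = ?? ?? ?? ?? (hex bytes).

[0] 0x17->0x0f len=2 : b7 0e
[1] 0x1b->0x04 len=5 : db c1 d8 f3 ea
[2] 0x16->0x02 len=3 : 39 b7 0e
[3] 0x12->0x08 len=6 : f4 dd ff 4d 39 b7
[4] 0x00->0x1d len=3 : b1 0b 39
[5] 0x17->0x01 len=7 : b7 0e 37 64 db c1 b1
query mem[0x1e]=0x0b, mem[0x1d]=0xb1, mem[0x1f]=0x39, mem[0x05]=0xdb

MEM[0x1e,0x1d,0x1f,0x05] = 0b b1 39 db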